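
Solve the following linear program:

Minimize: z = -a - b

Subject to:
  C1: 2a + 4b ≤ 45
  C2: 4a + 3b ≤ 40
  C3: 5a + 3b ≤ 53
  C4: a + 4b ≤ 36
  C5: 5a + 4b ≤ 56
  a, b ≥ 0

Evaluate the objective at each vertex of the feasible region:
  z(0, 0) = 0
  z(10, 0) = -10
  z(4, 8) = -12  ←
  z(0, 9) = -9
The minimum is at a = 4, b = 8.

a = 4, b = 8, z = -12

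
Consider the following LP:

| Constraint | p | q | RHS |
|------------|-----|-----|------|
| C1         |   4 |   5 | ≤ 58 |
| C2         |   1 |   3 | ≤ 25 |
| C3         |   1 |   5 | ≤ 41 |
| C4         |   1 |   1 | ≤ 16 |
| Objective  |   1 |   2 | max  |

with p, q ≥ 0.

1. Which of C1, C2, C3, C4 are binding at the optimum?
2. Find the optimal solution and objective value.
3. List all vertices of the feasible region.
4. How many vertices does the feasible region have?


1. C1, C2
2. p = 7, q = 6, z = 19
3. (0, 0), (14.5, 0), (7, 6), (1, 8), (0, 8.2)
4. 5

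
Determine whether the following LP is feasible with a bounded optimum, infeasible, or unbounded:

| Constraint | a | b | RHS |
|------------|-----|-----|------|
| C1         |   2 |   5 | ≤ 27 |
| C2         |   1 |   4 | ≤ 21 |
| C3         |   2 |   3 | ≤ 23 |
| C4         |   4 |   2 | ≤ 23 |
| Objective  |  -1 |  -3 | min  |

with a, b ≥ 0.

Feasible with a bounded optimal solution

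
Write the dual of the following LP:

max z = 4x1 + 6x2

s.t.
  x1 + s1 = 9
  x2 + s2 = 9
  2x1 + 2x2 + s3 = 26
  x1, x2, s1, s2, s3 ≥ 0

Primal max cᵀx s.t. Ax ≤ b, x ≥ 0  →  Dual min bᵀy s.t. Aᵀy ≥ c, y ≥ 0.

Minimize: z = 9y1 + 9y2 + 26y3

Subject to:
  y1 + 2y3 ≥ 4
  y2 + 2y3 ≥ 6
  y1, y2, y3 ≥ 0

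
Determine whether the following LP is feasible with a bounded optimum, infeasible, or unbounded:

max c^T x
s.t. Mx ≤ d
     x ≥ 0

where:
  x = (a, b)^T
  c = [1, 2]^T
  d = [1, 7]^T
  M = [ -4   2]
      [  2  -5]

Unbounded (objective can increase without bound)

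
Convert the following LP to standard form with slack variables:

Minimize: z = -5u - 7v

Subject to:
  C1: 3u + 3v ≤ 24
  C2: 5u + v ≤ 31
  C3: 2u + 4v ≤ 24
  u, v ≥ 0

min z = -5u - 7v

s.t.
  3u + 3v + s1 = 24
  5u + v + s2 = 31
  2u + 4v + s3 = 24
  u, v, s1, s2, s3 ≥ 0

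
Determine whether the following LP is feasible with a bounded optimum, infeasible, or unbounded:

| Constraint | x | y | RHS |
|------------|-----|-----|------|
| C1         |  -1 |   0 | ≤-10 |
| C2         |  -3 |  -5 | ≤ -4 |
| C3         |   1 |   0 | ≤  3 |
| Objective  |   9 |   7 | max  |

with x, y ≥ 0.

Infeasible (no feasible solution exists)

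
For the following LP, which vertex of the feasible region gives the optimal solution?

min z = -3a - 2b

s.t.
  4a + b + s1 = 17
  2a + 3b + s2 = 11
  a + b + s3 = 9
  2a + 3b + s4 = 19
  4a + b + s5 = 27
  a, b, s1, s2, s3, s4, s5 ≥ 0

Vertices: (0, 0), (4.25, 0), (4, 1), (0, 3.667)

Evaluate the objective at each vertex of the feasible region:
  z(0, 0) = 0
  z(4.25, 0) = -12.75
  z(4, 1) = -14  ←
  z(0, 3.667) = -7.333
The minimum is at a = 4, b = 1.

(4, 1)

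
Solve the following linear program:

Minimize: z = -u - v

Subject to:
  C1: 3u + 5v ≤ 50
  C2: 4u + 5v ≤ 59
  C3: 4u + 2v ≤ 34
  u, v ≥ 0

Evaluate the objective at each vertex of the feasible region:
  z(0, 0) = 0
  z(8.5, 0) = -8.5
  z(5, 7) = -12  ←
  z(0, 10) = -10
The minimum is at u = 5, v = 7.

u = 5, v = 7, z = -12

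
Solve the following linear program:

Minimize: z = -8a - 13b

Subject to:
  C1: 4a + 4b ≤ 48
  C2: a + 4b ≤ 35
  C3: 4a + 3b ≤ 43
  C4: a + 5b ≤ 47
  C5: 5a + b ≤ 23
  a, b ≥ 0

Evaluate the objective at each vertex of the feasible region:
  z(0, 0) = 0
  z(4.6, 0) = -36.8
  z(3, 8) = -128  ←
  z(0, 8.75) = -113.8
The minimum is at a = 3, b = 8.

a = 3, b = 8, z = -128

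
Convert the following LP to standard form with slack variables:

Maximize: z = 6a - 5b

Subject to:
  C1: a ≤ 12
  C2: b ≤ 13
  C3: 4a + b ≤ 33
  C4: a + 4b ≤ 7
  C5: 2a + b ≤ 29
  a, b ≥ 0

max z = 6a - 5b

s.t.
  a + s1 = 12
  b + s2 = 13
  4a + b + s3 = 33
  a + 4b + s4 = 7
  2a + b + s5 = 29
  a, b, s1, s2, s3, s4, s5 ≥ 0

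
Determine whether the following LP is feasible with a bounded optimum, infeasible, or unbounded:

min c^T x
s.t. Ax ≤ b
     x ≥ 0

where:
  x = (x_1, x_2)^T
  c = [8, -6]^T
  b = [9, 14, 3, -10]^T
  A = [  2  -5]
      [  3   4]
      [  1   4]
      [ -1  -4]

Infeasible (no feasible solution exists)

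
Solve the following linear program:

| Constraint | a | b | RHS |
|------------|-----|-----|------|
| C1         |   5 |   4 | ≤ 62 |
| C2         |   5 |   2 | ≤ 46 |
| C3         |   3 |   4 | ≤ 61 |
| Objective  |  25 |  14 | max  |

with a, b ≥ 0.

Evaluate the objective at each vertex of the feasible region:
  z(0, 0) = 0
  z(9.2, 0) = 230
  z(6, 8) = 262  ←
  z(0.5, 14.88) = 220.8
  z(0, 15.25) = 213.5
The maximum is at a = 6, b = 8.

a = 6, b = 8, z = 262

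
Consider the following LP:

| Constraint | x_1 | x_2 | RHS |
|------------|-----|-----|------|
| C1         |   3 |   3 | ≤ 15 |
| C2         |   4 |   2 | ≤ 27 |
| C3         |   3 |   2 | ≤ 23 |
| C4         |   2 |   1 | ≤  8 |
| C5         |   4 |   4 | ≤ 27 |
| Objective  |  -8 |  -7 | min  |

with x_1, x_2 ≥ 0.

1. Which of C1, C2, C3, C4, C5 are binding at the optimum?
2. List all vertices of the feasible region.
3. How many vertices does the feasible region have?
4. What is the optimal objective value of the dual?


1. C1, C4
2. (0, 0), (4, 0), (3, 2), (0, 5)
3. 4
4. -38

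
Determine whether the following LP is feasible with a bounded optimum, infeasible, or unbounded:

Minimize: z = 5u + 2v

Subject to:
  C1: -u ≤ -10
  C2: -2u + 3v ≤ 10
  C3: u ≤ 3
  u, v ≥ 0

Infeasible (no feasible solution exists)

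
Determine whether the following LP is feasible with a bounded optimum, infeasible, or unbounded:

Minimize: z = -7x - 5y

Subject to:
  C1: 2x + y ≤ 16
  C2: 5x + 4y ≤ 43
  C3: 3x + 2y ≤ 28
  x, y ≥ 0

Feasible with a bounded optimal solution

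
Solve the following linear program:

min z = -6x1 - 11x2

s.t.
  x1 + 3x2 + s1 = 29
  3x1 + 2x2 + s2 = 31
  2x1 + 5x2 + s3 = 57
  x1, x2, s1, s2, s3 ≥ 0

Evaluate the objective at each vertex of the feasible region:
  z(0, 0) = 0
  z(10.33, 0) = -62
  z(5, 8) = -118  ←
  z(0, 9.667) = -106.3
The minimum is at x1 = 5, x2 = 8.

x1 = 5, x2 = 8, z = -118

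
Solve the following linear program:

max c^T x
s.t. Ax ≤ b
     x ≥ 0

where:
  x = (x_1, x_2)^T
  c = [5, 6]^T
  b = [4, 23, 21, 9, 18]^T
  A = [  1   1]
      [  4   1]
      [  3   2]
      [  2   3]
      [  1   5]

Evaluate the objective at each vertex of the feasible region:
  z(0, 0) = 0
  z(4, 0) = 20
  z(3, 1) = 21  ←
  z(0, 3) = 18
The maximum is at x_1 = 3, x_2 = 1.

x_1 = 3, x_2 = 1, z = 21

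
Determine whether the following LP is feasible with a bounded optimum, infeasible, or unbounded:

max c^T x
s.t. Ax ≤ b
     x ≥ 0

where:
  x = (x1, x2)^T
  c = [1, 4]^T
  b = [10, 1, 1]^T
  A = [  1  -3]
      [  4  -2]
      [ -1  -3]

Unbounded (objective can increase without bound)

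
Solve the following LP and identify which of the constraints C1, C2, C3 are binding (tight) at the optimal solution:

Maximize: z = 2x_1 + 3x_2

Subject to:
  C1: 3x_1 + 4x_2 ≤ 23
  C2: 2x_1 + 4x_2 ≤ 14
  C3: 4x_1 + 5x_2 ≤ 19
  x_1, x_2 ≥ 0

At x_1 = 1, x_2 = 3, compute slack b - a·x for each constraint:
  C1: 23 − 15 = 8  (slack)
  C2: 14 − 14 = 0  (binding)
  C3: 19 − 19 = 0  (binding)

Optimal: x_1 = 1, x_2 = 3
Binding: C2, C3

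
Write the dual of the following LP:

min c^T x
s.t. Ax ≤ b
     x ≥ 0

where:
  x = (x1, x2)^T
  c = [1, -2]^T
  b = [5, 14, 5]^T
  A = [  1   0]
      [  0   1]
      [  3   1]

Primal min cᵀx s.t. Ax ≤ b, x ≥ 0  →  Dual max −bᵀy s.t. Aᵀy ≥ −c, y ≥ 0.

Maximize: z = -5y1 - 14y2 - 5y3

Subject to:
  y1 + 3y3 ≥ -1
  y2 + y3 ≥ 2
  y1, y2, y3 ≥ 0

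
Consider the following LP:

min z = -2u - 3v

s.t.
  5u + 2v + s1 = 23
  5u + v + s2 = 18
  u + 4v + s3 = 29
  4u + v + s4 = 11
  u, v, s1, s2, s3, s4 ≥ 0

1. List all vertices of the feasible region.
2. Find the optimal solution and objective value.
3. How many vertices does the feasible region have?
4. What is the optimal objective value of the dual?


1. (0, 0), (2.75, 0), (1, 7), (0, 7.25)
2. u = 1, v = 7, z = -23
3. 4
4. -23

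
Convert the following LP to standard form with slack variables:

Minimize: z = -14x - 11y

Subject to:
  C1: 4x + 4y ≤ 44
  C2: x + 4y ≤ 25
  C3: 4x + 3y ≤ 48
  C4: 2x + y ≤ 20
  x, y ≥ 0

min z = -14x - 11y

s.t.
  4x + 4y + s1 = 44
  x + 4y + s2 = 25
  4x + 3y + s3 = 48
  2x + y + s4 = 20
  x, y, s1, s2, s3, s4 ≥ 0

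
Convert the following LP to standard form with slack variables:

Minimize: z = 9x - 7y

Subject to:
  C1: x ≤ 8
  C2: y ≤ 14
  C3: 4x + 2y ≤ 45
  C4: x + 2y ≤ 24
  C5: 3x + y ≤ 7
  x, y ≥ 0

min z = 9x - 7y

s.t.
  x + s1 = 8
  y + s2 = 14
  4x + 2y + s3 = 45
  x + 2y + s4 = 24
  3x + y + s5 = 7
  x, y, s1, s2, s3, s4, s5 ≥ 0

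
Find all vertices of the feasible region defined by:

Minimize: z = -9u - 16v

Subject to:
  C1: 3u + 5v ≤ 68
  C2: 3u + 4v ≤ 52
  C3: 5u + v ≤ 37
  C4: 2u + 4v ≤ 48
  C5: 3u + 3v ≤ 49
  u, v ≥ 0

(0, 0), (7.4, 0), (5.647, 8.765), (4, 10), (0, 12)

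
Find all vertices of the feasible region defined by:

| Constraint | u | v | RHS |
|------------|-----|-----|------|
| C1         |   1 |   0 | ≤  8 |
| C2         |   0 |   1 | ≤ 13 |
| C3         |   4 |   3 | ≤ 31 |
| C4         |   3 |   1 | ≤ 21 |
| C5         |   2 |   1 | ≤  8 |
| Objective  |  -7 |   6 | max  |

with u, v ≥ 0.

(0, 0), (4, 0), (0, 8)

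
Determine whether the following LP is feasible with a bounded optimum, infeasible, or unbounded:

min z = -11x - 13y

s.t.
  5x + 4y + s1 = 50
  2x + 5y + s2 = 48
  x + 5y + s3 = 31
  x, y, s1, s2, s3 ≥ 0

Feasible with a bounded optimal solution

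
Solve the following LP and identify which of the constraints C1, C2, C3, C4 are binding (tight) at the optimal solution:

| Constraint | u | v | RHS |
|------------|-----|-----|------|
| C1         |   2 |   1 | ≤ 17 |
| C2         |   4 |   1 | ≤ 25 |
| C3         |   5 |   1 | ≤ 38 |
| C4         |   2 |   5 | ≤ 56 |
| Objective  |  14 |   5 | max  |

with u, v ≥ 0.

At u = 4, v = 9, compute slack b - a·x for each constraint:
  C1: 17 − 17 = 0  (binding)
  C2: 25 − 25 = 0  (binding)
  C3: 38 − 29 = 9  (slack)
  C4: 56 − 53 = 3  (slack)

Optimal: u = 4, v = 9
Binding: C1, C2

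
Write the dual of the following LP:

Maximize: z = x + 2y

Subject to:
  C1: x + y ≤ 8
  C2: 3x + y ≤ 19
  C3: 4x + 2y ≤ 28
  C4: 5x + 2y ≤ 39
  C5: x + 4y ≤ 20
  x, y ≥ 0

Primal max cᵀx s.t. Ax ≤ b, x ≥ 0  →  Dual min bᵀy s.t. Aᵀy ≥ c, y ≥ 0.

Minimize: z = 8y1 + 19y2 + 28y3 + 39y4 + 20y5

Subject to:
  y1 + 3y2 + 4y3 + 5y4 + y5 ≥ 1
  y1 + y2 + 2y3 + 2y4 + 4y5 ≥ 2
  y1, y2, y3, y4, y5 ≥ 0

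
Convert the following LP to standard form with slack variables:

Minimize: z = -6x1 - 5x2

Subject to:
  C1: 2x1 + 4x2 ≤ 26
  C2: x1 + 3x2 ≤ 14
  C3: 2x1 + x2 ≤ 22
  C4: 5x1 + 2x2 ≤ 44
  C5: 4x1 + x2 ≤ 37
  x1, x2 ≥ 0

min z = -6x1 - 5x2

s.t.
  2x1 + 4x2 + s1 = 26
  x1 + 3x2 + s2 = 14
  2x1 + x2 + s3 = 22
  5x1 + 2x2 + s4 = 44
  4x1 + x2 + s5 = 37
  x1, x2, s1, s2, s3, s4, s5 ≥ 0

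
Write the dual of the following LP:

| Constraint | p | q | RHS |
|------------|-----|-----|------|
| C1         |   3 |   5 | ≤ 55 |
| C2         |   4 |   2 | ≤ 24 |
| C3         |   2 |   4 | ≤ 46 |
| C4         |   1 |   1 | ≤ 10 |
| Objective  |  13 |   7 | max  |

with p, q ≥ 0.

Primal max cᵀx s.t. Ax ≤ b, x ≥ 0  →  Dual min bᵀy s.t. Aᵀy ≥ c, y ≥ 0.

Minimize: z = 55y1 + 24y2 + 46y3 + 10y4

Subject to:
  3y1 + 4y2 + 2y3 + y4 ≥ 13
  5y1 + 2y2 + 4y3 + y4 ≥ 7
  y1, y2, y3, y4 ≥ 0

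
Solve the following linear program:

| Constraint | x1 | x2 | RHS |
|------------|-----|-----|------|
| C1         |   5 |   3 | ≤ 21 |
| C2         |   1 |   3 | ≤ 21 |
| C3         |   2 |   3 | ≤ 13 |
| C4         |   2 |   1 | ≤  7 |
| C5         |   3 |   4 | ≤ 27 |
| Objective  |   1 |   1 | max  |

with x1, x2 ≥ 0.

Evaluate the objective at each vertex of the feasible region:
  z(0, 0) = 0
  z(3.5, 0) = 3.5
  z(2, 3) = 5  ←
  z(0, 4.333) = 4.333
The maximum is at x1 = 2, x2 = 3.

x1 = 2, x2 = 3, z = 5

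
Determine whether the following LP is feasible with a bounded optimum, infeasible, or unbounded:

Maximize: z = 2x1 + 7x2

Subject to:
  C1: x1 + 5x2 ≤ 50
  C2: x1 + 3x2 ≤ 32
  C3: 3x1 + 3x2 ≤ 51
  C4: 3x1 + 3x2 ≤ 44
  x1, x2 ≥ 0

Feasible with a bounded optimal solution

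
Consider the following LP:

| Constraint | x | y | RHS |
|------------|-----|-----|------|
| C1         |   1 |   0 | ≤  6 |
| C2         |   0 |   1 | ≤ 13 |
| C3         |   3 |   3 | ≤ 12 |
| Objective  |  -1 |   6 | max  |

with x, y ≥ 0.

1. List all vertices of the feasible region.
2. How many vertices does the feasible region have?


1. (0, 0), (4, 0), (0, 4)
2. 3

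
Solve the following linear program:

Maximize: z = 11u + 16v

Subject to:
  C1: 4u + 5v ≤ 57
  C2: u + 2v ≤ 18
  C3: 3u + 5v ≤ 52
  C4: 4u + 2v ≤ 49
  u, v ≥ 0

Evaluate the objective at each vertex of the feasible region:
  z(0, 0) = 0
  z(12.25, 0) = 134.8
  z(10.92, 2.667) = 162.8
  z(8, 5) = 168  ←
  z(0, 9) = 144
The maximum is at u = 8, v = 5.

u = 8, v = 5, z = 168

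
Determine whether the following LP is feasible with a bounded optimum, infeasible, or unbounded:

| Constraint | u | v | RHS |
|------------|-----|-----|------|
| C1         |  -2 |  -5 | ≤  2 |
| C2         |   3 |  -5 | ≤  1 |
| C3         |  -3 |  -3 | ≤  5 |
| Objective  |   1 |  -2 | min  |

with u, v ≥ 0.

Unbounded (objective can decrease without bound)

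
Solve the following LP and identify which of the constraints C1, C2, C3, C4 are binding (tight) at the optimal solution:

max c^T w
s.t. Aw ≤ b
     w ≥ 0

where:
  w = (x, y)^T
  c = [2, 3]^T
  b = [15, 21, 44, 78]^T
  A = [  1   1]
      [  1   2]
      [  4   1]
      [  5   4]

At x = 9, y = 6, compute slack b - a·x for each constraint:
  C1: 15 − 15 = 0  (binding)
  C2: 21 − 21 = 0  (binding)
  C3: 44 − 42 = 2  (slack)
  C4: 78 − 69 = 9  (slack)

Optimal: x = 9, y = 6
Binding: C1, C2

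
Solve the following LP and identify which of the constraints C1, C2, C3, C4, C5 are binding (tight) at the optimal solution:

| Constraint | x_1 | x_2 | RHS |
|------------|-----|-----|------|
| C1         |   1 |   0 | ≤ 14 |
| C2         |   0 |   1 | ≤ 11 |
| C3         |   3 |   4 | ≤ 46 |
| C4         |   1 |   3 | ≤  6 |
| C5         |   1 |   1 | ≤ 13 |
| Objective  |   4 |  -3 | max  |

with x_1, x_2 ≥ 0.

At x_1 = 6, x_2 = 0, compute slack b - a·x for each constraint:
  C1: 14 − 6 = 8  (slack)
  C2: 11 − 0 = 11  (slack)
  C3: 46 − 18 = 28  (slack)
  C4: 6 − 6 = 0  (binding)
  C5: 13 − 6 = 7  (slack)

Optimal: x_1 = 6, x_2 = 0
Binding: C4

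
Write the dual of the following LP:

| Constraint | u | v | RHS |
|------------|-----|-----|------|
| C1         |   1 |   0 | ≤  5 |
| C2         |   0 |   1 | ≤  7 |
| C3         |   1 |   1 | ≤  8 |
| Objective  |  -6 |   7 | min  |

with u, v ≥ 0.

Primal min cᵀx s.t. Ax ≤ b, x ≥ 0  →  Dual max −bᵀy s.t. Aᵀy ≥ −c, y ≥ 0.

Maximize: z = -5y1 - 7y2 - 8y3

Subject to:
  y1 + y3 ≥ 6
  y2 + y3 ≥ -7
  y1, y2, y3 ≥ 0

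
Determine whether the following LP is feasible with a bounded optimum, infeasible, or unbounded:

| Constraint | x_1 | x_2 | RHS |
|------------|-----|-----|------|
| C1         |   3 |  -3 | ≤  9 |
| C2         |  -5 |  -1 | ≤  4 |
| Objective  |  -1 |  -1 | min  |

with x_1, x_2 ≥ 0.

Unbounded (objective can decrease without bound)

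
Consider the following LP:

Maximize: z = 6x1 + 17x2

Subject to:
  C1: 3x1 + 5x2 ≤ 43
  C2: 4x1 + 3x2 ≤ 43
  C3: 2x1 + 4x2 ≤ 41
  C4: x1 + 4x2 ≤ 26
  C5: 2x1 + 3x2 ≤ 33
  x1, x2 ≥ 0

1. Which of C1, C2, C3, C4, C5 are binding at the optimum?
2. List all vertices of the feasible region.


1. C1, C4
2. (0, 0), (10.75, 0), (7.818, 3.909), (6, 5), (0, 6.5)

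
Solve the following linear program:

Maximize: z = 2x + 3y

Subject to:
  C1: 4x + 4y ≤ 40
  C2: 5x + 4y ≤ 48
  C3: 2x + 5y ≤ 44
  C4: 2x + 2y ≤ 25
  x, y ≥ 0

Evaluate the objective at each vertex of the feasible region:
  z(0, 0) = 0
  z(9.6, 0) = 19.2
  z(8, 2) = 22
  z(2, 8) = 28  ←
  z(0, 8.8) = 26.4
The maximum is at x = 2, y = 8.

x = 2, y = 8, z = 28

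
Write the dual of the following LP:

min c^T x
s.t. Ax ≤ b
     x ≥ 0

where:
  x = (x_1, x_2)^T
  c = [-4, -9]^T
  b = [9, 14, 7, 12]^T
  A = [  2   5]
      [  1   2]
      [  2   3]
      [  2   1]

Primal min cᵀx s.t. Ax ≤ b, x ≥ 0  →  Dual max −bᵀy s.t. Aᵀy ≥ −c, y ≥ 0.

Maximize: z = -9y1 - 14y2 - 7y3 - 12y4

Subject to:
  2y1 + y2 + 2y3 + 2y4 ≥ 4
  5y1 + 2y2 + 3y3 + y4 ≥ 9
  y1, y2, y3, y4 ≥ 0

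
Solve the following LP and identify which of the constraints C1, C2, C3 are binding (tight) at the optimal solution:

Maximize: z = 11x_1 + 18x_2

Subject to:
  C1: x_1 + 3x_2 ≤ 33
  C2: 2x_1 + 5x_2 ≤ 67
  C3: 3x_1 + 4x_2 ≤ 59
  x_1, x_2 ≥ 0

At x_1 = 9, x_2 = 8, compute slack b - a·x for each constraint:
  C1: 33 − 33 = 0  (binding)
  C2: 67 − 58 = 9  (slack)
  C3: 59 − 59 = 0  (binding)

Optimal: x_1 = 9, x_2 = 8
Binding: C1, C3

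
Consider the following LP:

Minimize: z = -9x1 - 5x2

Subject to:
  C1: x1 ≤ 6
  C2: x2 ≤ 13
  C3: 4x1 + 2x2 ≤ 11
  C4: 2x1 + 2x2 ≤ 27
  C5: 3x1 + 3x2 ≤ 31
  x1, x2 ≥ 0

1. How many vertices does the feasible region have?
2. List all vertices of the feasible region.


1. 3
2. (0, 0), (2.75, 0), (0, 5.5)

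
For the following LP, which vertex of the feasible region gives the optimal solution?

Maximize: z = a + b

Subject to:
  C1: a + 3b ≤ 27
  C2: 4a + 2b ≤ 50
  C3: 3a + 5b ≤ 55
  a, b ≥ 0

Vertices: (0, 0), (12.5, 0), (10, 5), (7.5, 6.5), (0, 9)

Evaluate the objective at each vertex of the feasible region:
  z(0, 0) = 0
  z(12.5, 0) = 12.5
  z(10, 5) = 15  ←
  z(7.5, 6.5) = 14
  z(0, 9) = 9
The maximum is at a = 10, b = 5.

(10, 5)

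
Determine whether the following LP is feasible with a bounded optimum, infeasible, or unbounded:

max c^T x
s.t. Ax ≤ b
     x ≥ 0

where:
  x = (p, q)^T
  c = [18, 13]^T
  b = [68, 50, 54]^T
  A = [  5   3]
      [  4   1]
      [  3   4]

Feasible with a bounded optimal solution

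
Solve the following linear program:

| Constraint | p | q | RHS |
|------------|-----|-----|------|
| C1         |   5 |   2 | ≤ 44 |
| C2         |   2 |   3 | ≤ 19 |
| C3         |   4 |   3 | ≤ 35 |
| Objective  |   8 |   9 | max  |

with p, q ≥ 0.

Evaluate the objective at each vertex of the feasible region:
  z(0, 0) = 0
  z(8.75, 0) = 70
  z(8, 1) = 73  ←
  z(0, 6.333) = 57
The maximum is at p = 8, q = 1.

p = 8, q = 1, z = 73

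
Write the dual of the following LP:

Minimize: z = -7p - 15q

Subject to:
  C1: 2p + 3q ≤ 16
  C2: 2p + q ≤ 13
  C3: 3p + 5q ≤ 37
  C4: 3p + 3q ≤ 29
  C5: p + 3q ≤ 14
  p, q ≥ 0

Primal min cᵀx s.t. Ax ≤ b, x ≥ 0  →  Dual max −bᵀy s.t. Aᵀy ≥ −c, y ≥ 0.

Maximize: z = -16y1 - 13y2 - 37y3 - 29y4 - 14y5

Subject to:
  2y1 + 2y2 + 3y3 + 3y4 + y5 ≥ 7
  3y1 + y2 + 5y3 + 3y4 + 3y5 ≥ 15
  y1, y2, y3, y4, y5 ≥ 0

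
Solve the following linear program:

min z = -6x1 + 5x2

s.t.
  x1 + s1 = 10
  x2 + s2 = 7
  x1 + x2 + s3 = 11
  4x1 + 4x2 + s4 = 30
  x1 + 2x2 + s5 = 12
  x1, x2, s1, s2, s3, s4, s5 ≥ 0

Evaluate the objective at each vertex of the feasible region:
  z(0, 0) = 0
  z(7.5, 0) = -45  ←
  z(3, 4.5) = 4.5
  z(0, 6) = 30
The minimum is at x1 = 7.5, x2 = 0.

x1 = 7.5, x2 = 0, z = -45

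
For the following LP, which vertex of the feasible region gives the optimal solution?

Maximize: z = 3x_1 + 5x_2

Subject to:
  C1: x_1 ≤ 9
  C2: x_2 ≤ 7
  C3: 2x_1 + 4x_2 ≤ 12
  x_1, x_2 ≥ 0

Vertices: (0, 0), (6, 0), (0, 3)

Evaluate the objective at each vertex of the feasible region:
  z(0, 0) = 0
  z(6, 0) = 18  ←
  z(0, 3) = 15
The maximum is at x_1 = 6, x_2 = 0.

(6, 0)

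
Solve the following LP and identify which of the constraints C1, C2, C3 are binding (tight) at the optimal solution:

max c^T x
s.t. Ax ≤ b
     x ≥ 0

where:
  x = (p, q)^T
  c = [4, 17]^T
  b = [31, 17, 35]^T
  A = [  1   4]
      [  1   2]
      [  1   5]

At p = 5, q = 6, compute slack b - a·x for each constraint:
  C1: 31 − 29 = 2  (slack)
  C2: 17 − 17 = 0  (binding)
  C3: 35 − 35 = 0  (binding)

Optimal: p = 5, q = 6
Binding: C2, C3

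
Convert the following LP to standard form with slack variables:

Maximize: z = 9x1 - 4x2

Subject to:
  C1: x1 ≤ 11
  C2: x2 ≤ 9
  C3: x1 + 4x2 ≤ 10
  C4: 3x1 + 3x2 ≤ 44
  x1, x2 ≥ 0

max z = 9x1 - 4x2

s.t.
  x1 + s1 = 11
  x2 + s2 = 9
  x1 + 4x2 + s3 = 10
  3x1 + 3x2 + s4 = 44
  x1, x2, s1, s2, s3, s4 ≥ 0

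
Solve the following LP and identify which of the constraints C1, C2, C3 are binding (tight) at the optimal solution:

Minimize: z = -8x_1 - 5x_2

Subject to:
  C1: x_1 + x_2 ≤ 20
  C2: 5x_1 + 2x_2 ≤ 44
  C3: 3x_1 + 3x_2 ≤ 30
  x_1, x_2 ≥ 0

At x_1 = 8, x_2 = 2, compute slack b - a·x for each constraint:
  C1: 20 − 10 = 10  (slack)
  C2: 44 − 44 = 0  (binding)
  C3: 30 − 30 = 0  (binding)

Optimal: x_1 = 8, x_2 = 2
Binding: C2, C3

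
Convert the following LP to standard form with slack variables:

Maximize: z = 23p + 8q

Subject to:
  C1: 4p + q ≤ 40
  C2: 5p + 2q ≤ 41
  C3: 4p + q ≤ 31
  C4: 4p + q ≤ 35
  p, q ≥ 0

max z = 23p + 8q

s.t.
  4p + q + s1 = 40
  5p + 2q + s2 = 41
  4p + q + s3 = 31
  4p + q + s4 = 35
  p, q, s1, s2, s3, s4 ≥ 0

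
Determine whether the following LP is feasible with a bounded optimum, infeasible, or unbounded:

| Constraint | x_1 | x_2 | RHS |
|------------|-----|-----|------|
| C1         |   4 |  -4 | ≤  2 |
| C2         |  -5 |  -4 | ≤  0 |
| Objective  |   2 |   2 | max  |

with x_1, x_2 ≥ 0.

Unbounded (objective can increase without bound)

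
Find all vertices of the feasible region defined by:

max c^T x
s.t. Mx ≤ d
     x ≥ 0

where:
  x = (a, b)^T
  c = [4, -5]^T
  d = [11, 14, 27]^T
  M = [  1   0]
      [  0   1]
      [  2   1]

(0, 0), (11, 0), (11, 5), (6.5, 14), (0, 14)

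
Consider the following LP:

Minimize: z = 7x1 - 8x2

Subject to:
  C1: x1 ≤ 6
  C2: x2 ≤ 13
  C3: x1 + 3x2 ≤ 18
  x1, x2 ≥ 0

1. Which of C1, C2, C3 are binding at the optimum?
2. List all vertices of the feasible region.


1. C3
2. (0, 0), (6, 0), (6, 4), (0, 6)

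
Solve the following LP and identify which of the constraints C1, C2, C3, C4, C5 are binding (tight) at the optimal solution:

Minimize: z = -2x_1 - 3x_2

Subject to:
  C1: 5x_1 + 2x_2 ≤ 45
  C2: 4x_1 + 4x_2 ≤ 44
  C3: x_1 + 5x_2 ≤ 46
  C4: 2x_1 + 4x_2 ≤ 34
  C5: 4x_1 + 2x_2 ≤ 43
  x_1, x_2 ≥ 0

At x_1 = 5, x_2 = 6, compute slack b - a·x for each constraint:
  C1: 45 − 37 = 8  (slack)
  C2: 44 − 44 = 0  (binding)
  C3: 46 − 35 = 11  (slack)
  C4: 34 − 34 = 0  (binding)
  C5: 43 − 32 = 11  (slack)

Optimal: x_1 = 5, x_2 = 6
Binding: C2, C4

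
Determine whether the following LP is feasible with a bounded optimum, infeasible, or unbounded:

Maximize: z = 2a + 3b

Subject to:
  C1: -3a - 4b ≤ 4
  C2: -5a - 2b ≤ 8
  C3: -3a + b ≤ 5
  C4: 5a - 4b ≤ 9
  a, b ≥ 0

Unbounded (objective can increase without bound)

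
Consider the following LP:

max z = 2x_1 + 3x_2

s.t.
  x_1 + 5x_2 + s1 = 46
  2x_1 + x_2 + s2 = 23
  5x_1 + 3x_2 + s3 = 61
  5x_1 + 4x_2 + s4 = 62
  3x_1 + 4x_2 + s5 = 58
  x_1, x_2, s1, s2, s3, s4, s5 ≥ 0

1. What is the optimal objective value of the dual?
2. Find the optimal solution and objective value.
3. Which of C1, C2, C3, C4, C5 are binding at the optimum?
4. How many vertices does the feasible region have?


1. 36
2. x_1 = 6, x_2 = 8, z = 36
3. C1, C4
4. 5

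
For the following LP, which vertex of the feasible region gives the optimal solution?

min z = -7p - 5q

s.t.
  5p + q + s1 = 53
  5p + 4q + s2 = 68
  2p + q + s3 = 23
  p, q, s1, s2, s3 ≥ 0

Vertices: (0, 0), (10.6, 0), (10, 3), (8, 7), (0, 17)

Evaluate the objective at each vertex of the feasible region:
  z(0, 0) = 0
  z(10.6, 0) = -74.2
  z(10, 3) = -85
  z(8, 7) = -91  ←
  z(0, 17) = -85
The minimum is at p = 8, q = 7.

(8, 7)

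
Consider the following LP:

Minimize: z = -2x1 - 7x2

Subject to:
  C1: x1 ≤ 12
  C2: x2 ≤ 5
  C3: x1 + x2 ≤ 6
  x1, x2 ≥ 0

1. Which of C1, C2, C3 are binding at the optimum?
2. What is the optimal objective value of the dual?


1. C2, C3
2. -37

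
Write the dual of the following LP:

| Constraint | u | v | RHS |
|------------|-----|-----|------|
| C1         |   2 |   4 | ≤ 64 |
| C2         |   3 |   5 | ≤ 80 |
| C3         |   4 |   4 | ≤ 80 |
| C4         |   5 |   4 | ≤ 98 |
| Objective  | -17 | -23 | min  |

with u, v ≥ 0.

Primal min cᵀx s.t. Ax ≤ b, x ≥ 0  →  Dual max −bᵀy s.t. Aᵀy ≥ −c, y ≥ 0.

Maximize: z = -64y1 - 80y2 - 80y3 - 98y4

Subject to:
  2y1 + 3y2 + 4y3 + 5y4 ≥ 17
  4y1 + 5y2 + 4y3 + 4y4 ≥ 23
  y1, y2, y3, y4 ≥ 0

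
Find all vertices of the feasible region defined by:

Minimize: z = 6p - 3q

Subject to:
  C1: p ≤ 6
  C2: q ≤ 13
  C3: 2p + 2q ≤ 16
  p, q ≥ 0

(0, 0), (6, 0), (6, 2), (0, 8)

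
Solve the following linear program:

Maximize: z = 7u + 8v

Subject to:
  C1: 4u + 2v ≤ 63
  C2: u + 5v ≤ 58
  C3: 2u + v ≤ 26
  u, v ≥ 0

Evaluate the objective at each vertex of the feasible region:
  z(0, 0) = 0
  z(13, 0) = 91
  z(8, 10) = 136  ←
  z(0, 11.6) = 92.8
The maximum is at u = 8, v = 10.

u = 8, v = 10, z = 136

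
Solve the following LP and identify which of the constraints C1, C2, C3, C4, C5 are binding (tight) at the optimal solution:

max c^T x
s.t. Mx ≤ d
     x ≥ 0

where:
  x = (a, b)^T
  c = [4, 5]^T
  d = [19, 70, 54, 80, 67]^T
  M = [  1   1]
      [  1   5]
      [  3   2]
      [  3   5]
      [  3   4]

At a = 9, b = 10, compute slack b - a·x for each constraint:
  C1: 19 − 19 = 0  (binding)
  C2: 70 − 59 = 11  (slack)
  C3: 54 − 47 = 7  (slack)
  C4: 80 − 77 = 3  (slack)
  C5: 67 − 67 = 0  (binding)

Optimal: a = 9, b = 10
Binding: C1, C5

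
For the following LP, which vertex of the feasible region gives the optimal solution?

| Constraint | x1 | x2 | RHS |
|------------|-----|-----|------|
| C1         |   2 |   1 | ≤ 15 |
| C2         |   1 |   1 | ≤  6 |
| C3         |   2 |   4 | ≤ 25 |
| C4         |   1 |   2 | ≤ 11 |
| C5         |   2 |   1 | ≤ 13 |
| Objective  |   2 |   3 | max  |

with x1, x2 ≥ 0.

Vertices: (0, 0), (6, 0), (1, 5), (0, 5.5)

Evaluate the objective at each vertex of the feasible region:
  z(0, 0) = 0
  z(6, 0) = 12
  z(1, 5) = 17  ←
  z(0, 5.5) = 16.5
The maximum is at x1 = 1, x2 = 5.

(1, 5)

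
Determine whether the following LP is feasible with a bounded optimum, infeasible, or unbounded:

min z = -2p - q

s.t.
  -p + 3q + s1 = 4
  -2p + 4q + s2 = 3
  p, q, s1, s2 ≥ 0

Unbounded (objective can decrease without bound)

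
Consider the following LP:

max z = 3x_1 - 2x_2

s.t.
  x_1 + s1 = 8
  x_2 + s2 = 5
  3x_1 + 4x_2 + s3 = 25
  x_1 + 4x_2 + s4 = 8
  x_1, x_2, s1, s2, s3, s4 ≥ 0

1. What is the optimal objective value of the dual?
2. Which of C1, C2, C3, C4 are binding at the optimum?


1. 24
2. C1, C4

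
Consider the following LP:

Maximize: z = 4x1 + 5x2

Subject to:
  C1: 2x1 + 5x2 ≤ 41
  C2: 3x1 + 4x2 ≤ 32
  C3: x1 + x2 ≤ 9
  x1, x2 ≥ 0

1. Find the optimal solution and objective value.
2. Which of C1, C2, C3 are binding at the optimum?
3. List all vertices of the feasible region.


1. x1 = 4, x2 = 5, z = 41
2. C2, C3
3. (0, 0), (9, 0), (4, 5), (0, 8)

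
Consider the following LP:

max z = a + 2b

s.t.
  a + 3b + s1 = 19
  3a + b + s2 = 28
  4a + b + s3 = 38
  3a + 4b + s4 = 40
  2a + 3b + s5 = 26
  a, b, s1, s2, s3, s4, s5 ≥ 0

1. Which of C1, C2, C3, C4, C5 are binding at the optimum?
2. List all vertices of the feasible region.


1. C1, C5
2. (0, 0), (9.333, 0), (8.286, 3.143), (7, 4), (0, 6.333)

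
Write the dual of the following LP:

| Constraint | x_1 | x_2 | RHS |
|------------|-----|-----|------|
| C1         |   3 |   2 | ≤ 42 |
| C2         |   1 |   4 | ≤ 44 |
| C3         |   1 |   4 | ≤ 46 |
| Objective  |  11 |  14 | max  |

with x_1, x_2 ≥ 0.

Primal max cᵀx s.t. Ax ≤ b, x ≥ 0  →  Dual min bᵀy s.t. Aᵀy ≥ c, y ≥ 0.

Minimize: z = 42y1 + 44y2 + 46y3

Subject to:
  3y1 + y2 + y3 ≥ 11
  2y1 + 4y2 + 4y3 ≥ 14
  y1, y2, y3 ≥ 0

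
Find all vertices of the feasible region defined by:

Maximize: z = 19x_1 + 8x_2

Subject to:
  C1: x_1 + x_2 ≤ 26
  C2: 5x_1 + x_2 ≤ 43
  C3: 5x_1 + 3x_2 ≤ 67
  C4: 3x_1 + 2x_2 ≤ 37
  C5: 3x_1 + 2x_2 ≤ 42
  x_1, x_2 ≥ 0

(0, 0), (8.6, 0), (7, 8), (0, 18.5)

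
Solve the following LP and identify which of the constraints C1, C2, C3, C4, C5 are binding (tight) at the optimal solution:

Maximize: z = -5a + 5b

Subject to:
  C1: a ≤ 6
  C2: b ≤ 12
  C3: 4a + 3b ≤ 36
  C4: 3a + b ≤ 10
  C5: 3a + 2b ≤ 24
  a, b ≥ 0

At a = 0, b = 10, compute slack b - a·x for each constraint:
  C1: 6 − 0 = 6  (slack)
  C2: 12 − 10 = 2  (slack)
  C3: 36 − 30 = 6  (slack)
  C4: 10 − 10 = 0  (binding)
  C5: 24 − 20 = 4  (slack)

Optimal: a = 0, b = 10
Binding: C4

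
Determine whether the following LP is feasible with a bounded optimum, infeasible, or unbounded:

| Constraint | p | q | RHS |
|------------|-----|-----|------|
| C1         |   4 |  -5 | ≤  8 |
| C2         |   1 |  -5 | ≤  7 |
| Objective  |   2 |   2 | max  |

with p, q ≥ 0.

Unbounded (objective can increase without bound)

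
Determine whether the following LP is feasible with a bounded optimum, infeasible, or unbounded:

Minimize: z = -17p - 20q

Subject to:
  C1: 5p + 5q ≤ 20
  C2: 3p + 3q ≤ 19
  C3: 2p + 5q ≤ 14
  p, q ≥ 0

Feasible with a bounded optimal solution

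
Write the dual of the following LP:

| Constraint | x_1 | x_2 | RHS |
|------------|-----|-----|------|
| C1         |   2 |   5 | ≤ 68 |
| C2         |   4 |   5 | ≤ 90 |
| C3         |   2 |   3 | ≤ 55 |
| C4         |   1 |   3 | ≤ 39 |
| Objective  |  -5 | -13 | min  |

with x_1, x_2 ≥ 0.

Primal min cᵀx s.t. Ax ≤ b, x ≥ 0  →  Dual max −bᵀy s.t. Aᵀy ≥ −c, y ≥ 0.

Maximize: z = -68y1 - 90y2 - 55y3 - 39y4

Subject to:
  2y1 + 4y2 + 2y3 + y4 ≥ 5
  5y1 + 5y2 + 3y3 + 3y4 ≥ 13
  y1, y2, y3, y4 ≥ 0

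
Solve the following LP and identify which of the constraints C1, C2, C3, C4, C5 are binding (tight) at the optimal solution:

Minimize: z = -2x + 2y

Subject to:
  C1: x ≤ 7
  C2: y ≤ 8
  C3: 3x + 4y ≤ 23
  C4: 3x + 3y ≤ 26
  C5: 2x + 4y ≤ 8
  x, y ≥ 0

At x = 4, y = 0, compute slack b - a·x for each constraint:
  C1: 7 − 4 = 3  (slack)
  C2: 8 − 0 = 8  (slack)
  C3: 23 − 12 = 11  (slack)
  C4: 26 − 12 = 14  (slack)
  C5: 8 − 8 = 0  (binding)

Optimal: x = 4, y = 0
Binding: C5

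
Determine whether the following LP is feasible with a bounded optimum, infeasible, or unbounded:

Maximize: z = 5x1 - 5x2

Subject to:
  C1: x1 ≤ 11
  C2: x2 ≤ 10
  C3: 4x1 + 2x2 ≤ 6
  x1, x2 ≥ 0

Feasible with a bounded optimal solution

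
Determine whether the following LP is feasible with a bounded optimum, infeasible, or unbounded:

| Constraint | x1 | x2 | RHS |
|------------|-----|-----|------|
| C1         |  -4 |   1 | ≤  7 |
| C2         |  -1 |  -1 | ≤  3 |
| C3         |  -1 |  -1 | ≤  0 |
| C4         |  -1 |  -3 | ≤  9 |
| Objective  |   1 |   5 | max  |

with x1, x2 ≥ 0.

Unbounded (objective can increase without bound)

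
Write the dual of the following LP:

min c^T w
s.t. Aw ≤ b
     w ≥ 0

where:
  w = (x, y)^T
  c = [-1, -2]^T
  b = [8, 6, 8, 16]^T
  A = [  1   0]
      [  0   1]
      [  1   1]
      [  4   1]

Primal min cᵀx s.t. Ax ≤ b, x ≥ 0  →  Dual max −bᵀy s.t. Aᵀy ≥ −c, y ≥ 0.

Maximize: z = -8y1 - 6y2 - 8y3 - 16y4

Subject to:
  y1 + y3 + 4y4 ≥ 1
  y2 + y3 + y4 ≥ 2
  y1, y2, y3, y4 ≥ 0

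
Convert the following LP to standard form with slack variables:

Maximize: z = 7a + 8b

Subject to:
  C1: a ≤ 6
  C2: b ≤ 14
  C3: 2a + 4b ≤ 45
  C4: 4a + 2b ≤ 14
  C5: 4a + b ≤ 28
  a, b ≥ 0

max z = 7a + 8b

s.t.
  a + s1 = 6
  b + s2 = 14
  2a + 4b + s3 = 45
  4a + 2b + s4 = 14
  4a + b + s5 = 28
  a, b, s1, s2, s3, s4, s5 ≥ 0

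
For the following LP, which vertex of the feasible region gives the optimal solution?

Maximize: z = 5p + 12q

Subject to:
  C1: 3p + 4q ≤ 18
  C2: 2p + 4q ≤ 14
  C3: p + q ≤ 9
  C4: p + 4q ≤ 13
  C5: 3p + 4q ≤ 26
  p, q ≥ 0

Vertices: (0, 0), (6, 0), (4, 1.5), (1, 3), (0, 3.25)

Evaluate the objective at each vertex of the feasible region:
  z(0, 0) = 0
  z(6, 0) = 30
  z(4, 1.5) = 38
  z(1, 3) = 41  ←
  z(0, 3.25) = 39
The maximum is at p = 1, q = 3.

(1, 3)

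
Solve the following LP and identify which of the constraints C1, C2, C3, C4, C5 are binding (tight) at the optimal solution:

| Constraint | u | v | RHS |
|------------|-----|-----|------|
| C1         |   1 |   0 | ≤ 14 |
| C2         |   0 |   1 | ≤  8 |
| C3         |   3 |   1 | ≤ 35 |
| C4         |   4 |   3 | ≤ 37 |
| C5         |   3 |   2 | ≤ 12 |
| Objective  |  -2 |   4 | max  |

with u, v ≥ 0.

At u = 0, v = 6, compute slack b - a·x for each constraint:
  C1: 14 − 0 = 14  (slack)
  C2: 8 − 6 = 2  (slack)
  C3: 35 − 6 = 29  (slack)
  C4: 37 − 18 = 19  (slack)
  C5: 12 − 12 = 0  (binding)

Optimal: u = 0, v = 6
Binding: C5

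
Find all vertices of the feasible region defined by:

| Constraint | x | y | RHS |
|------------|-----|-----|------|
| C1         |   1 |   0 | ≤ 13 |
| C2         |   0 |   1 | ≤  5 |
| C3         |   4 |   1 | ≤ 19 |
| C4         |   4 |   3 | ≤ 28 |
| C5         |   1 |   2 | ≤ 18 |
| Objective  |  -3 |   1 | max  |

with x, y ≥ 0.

(0, 0), (4.75, 0), (3.625, 4.5), (3.25, 5), (0, 5)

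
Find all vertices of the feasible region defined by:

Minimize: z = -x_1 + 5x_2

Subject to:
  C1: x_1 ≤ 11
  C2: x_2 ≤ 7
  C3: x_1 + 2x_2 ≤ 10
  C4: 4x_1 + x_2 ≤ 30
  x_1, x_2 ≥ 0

(0, 0), (7.5, 0), (7.143, 1.429), (0, 5)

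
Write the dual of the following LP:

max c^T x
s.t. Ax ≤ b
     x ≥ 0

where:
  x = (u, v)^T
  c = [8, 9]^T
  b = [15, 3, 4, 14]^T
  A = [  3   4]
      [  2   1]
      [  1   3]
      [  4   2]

Primal max cᵀx s.t. Ax ≤ b, x ≥ 0  →  Dual min bᵀy s.t. Aᵀy ≥ c, y ≥ 0.

Minimize: z = 15y1 + 3y2 + 4y3 + 14y4

Subject to:
  3y1 + 2y2 + y3 + 4y4 ≥ 8
  4y1 + y2 + 3y3 + 2y4 ≥ 9
  y1, y2, y3, y4 ≥ 0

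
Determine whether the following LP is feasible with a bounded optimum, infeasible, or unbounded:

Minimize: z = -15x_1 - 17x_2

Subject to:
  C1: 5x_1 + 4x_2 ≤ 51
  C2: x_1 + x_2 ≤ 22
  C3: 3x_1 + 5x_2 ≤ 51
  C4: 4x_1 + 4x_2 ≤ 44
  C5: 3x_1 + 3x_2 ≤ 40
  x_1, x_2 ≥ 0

Feasible with a bounded optimal solution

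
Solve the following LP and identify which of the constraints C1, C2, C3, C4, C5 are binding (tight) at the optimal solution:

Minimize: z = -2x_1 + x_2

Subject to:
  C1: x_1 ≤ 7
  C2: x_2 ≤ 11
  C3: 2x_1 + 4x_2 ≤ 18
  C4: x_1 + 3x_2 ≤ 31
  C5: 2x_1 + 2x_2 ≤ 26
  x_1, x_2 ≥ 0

At x_1 = 7, x_2 = 0, compute slack b - a·x for each constraint:
  C1: 7 − 7 = 0  (binding)
  C2: 11 − 0 = 11  (slack)
  C3: 18 − 14 = 4  (slack)
  C4: 31 − 7 = 24  (slack)
  C5: 26 − 14 = 12  (slack)

Optimal: x_1 = 7, x_2 = 0
Binding: C1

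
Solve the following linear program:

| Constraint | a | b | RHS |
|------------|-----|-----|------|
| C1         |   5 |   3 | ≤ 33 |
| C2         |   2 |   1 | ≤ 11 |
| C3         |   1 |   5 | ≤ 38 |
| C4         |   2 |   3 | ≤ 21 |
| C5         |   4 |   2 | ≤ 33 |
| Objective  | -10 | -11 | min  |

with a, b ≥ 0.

Evaluate the objective at each vertex of the feasible region:
  z(0, 0) = 0
  z(5.5, 0) = -55
  z(3, 5) = -85  ←
  z(0, 7) = -77
The minimum is at a = 3, b = 5.

a = 3, b = 5, z = -85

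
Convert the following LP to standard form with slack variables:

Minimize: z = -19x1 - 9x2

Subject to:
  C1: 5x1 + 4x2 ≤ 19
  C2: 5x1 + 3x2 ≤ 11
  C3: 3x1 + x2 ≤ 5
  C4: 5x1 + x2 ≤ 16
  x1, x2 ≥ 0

min z = -19x1 - 9x2

s.t.
  5x1 + 4x2 + s1 = 19
  5x1 + 3x2 + s2 = 11
  3x1 + x2 + s3 = 5
  5x1 + x2 + s4 = 16
  x1, x2, s1, s2, s3, s4 ≥ 0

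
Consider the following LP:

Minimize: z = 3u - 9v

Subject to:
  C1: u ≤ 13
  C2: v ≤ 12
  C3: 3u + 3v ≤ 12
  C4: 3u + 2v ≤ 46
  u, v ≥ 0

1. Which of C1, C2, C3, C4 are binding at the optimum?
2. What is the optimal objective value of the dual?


1. C3
2. -36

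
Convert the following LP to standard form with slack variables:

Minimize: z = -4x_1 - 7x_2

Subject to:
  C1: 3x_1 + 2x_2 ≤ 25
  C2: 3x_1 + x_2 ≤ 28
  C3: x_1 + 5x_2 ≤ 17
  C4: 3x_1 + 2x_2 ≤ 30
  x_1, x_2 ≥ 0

min z = -4x_1 - 7x_2

s.t.
  3x_1 + 2x_2 + s1 = 25
  3x_1 + x_2 + s2 = 28
  x_1 + 5x_2 + s3 = 17
  3x_1 + 2x_2 + s4 = 30
  x_1, x_2, s1, s2, s3, s4 ≥ 0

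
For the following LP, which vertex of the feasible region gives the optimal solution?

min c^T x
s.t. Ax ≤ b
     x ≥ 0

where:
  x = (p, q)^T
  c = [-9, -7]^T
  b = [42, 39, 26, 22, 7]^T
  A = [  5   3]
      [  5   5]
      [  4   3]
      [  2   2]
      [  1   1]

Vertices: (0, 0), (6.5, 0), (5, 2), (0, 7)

Evaluate the objective at each vertex of the feasible region:
  z(0, 0) = 0
  z(6.5, 0) = -58.5
  z(5, 2) = -59  ←
  z(0, 7) = -49
The minimum is at p = 5, q = 2.

(5, 2)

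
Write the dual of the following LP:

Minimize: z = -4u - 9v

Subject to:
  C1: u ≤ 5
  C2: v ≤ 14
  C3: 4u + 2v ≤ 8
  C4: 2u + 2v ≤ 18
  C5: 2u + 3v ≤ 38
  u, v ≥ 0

Primal min cᵀx s.t. Ax ≤ b, x ≥ 0  →  Dual max −bᵀy s.t. Aᵀy ≥ −c, y ≥ 0.

Maximize: z = -5y1 - 14y2 - 8y3 - 18y4 - 38y5

Subject to:
  y1 + 4y3 + 2y4 + 2y5 ≥ 4
  y2 + 2y3 + 2y4 + 3y5 ≥ 9
  y1, y2, y3, y4, y5 ≥ 0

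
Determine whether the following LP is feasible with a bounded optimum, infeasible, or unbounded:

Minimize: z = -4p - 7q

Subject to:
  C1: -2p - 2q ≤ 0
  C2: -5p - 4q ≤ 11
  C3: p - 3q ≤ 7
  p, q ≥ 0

Unbounded (objective can decrease without bound)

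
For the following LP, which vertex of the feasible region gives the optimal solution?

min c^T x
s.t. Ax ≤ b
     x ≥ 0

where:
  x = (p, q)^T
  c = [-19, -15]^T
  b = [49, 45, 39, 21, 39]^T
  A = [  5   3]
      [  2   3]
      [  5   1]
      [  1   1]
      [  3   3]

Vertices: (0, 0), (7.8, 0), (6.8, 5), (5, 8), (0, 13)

Evaluate the objective at each vertex of the feasible region:
  z(0, 0) = 0
  z(7.8, 0) = -148.2
  z(6.8, 5) = -204.2
  z(5, 8) = -215  ←
  z(0, 13) = -195
The minimum is at p = 5, q = 8.

(5, 8)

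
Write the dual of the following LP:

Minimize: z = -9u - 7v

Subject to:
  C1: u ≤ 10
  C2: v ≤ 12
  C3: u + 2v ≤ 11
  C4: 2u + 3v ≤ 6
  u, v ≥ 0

Primal min cᵀx s.t. Ax ≤ b, x ≥ 0  →  Dual max −bᵀy s.t. Aᵀy ≥ −c, y ≥ 0.

Maximize: z = -10y1 - 12y2 - 11y3 - 6y4

Subject to:
  y1 + y3 + 2y4 ≥ 9
  y2 + 2y3 + 3y4 ≥ 7
  y1, y2, y3, y4 ≥ 0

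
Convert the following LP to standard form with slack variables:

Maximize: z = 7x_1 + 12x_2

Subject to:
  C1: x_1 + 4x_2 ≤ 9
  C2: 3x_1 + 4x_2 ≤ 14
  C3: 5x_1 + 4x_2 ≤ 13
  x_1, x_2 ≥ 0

max z = 7x_1 + 12x_2

s.t.
  x_1 + 4x_2 + s1 = 9
  3x_1 + 4x_2 + s2 = 14
  5x_1 + 4x_2 + s3 = 13
  x_1, x_2, s1, s2, s3 ≥ 0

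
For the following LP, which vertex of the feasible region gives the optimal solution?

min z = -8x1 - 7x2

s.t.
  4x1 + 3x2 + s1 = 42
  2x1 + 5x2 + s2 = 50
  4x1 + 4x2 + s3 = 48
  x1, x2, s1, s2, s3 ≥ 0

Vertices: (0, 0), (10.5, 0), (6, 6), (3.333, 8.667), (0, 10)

Evaluate the objective at each vertex of the feasible region:
  z(0, 0) = 0
  z(10.5, 0) = -84
  z(6, 6) = -90  ←
  z(3.333, 8.667) = -87.33
  z(0, 10) = -70
The minimum is at x1 = 6, x2 = 6.

(6, 6)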